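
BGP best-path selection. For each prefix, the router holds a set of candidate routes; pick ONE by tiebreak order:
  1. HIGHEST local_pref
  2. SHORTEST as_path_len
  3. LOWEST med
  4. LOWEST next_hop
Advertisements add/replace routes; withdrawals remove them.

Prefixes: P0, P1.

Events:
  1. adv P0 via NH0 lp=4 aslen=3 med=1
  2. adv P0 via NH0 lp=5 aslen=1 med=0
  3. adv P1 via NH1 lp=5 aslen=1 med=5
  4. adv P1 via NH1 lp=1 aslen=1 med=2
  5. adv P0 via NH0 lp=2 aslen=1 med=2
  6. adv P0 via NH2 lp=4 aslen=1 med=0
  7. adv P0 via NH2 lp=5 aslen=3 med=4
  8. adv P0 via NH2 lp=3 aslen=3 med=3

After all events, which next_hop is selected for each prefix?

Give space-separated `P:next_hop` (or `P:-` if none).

Op 1: best P0=NH0 P1=-
Op 2: best P0=NH0 P1=-
Op 3: best P0=NH0 P1=NH1
Op 4: best P0=NH0 P1=NH1
Op 5: best P0=NH0 P1=NH1
Op 6: best P0=NH2 P1=NH1
Op 7: best P0=NH2 P1=NH1
Op 8: best P0=NH2 P1=NH1

Answer: P0:NH2 P1:NH1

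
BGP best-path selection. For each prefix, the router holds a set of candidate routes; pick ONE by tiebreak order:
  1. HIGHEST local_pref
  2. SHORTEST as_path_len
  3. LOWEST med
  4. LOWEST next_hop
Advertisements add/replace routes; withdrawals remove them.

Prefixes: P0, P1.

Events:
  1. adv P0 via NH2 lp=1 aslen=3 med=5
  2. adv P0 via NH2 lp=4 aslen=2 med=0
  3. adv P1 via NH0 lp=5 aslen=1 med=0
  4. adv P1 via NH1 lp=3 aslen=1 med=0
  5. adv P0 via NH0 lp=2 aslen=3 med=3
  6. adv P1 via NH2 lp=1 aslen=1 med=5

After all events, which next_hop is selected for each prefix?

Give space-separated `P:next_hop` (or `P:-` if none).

Answer: P0:NH2 P1:NH0

Derivation:
Op 1: best P0=NH2 P1=-
Op 2: best P0=NH2 P1=-
Op 3: best P0=NH2 P1=NH0
Op 4: best P0=NH2 P1=NH0
Op 5: best P0=NH2 P1=NH0
Op 6: best P0=NH2 P1=NH0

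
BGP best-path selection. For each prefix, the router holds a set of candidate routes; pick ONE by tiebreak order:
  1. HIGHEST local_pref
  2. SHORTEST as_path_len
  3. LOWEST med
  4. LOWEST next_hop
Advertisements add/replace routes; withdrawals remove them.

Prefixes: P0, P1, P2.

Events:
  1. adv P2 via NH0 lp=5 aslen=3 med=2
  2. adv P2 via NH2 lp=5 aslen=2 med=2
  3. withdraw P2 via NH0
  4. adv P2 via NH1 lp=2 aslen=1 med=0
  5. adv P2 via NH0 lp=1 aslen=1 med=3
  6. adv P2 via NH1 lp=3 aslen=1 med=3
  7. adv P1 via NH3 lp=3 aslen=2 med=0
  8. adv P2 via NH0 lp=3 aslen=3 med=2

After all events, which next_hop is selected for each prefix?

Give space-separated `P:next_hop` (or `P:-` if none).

Op 1: best P0=- P1=- P2=NH0
Op 2: best P0=- P1=- P2=NH2
Op 3: best P0=- P1=- P2=NH2
Op 4: best P0=- P1=- P2=NH2
Op 5: best P0=- P1=- P2=NH2
Op 6: best P0=- P1=- P2=NH2
Op 7: best P0=- P1=NH3 P2=NH2
Op 8: best P0=- P1=NH3 P2=NH2

Answer: P0:- P1:NH3 P2:NH2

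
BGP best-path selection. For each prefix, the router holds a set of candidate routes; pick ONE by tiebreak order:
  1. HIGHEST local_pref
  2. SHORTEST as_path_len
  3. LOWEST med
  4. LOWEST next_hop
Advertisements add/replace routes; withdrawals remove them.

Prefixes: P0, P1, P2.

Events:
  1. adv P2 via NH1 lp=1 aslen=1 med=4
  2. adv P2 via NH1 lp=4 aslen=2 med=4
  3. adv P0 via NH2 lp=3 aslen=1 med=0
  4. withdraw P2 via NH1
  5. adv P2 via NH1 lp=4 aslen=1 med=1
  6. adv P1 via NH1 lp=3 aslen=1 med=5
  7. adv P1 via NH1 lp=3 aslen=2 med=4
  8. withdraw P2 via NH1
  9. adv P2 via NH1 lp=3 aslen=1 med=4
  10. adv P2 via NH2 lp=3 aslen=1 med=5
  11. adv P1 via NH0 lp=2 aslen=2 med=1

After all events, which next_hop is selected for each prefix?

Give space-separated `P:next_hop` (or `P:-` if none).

Op 1: best P0=- P1=- P2=NH1
Op 2: best P0=- P1=- P2=NH1
Op 3: best P0=NH2 P1=- P2=NH1
Op 4: best P0=NH2 P1=- P2=-
Op 5: best P0=NH2 P1=- P2=NH1
Op 6: best P0=NH2 P1=NH1 P2=NH1
Op 7: best P0=NH2 P1=NH1 P2=NH1
Op 8: best P0=NH2 P1=NH1 P2=-
Op 9: best P0=NH2 P1=NH1 P2=NH1
Op 10: best P0=NH2 P1=NH1 P2=NH1
Op 11: best P0=NH2 P1=NH1 P2=NH1

Answer: P0:NH2 P1:NH1 P2:NH1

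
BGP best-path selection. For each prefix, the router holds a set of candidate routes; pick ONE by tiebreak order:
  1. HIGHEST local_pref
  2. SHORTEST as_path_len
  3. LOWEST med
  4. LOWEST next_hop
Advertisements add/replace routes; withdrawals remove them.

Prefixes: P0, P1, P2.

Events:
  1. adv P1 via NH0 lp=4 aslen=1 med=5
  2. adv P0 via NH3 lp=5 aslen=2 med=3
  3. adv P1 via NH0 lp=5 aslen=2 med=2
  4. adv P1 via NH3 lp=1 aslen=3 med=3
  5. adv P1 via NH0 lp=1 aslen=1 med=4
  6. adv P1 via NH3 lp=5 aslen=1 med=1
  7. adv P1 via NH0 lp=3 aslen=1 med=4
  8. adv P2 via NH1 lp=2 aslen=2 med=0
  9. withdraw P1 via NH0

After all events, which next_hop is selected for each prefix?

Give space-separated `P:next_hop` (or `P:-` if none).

Op 1: best P0=- P1=NH0 P2=-
Op 2: best P0=NH3 P1=NH0 P2=-
Op 3: best P0=NH3 P1=NH0 P2=-
Op 4: best P0=NH3 P1=NH0 P2=-
Op 5: best P0=NH3 P1=NH0 P2=-
Op 6: best P0=NH3 P1=NH3 P2=-
Op 7: best P0=NH3 P1=NH3 P2=-
Op 8: best P0=NH3 P1=NH3 P2=NH1
Op 9: best P0=NH3 P1=NH3 P2=NH1

Answer: P0:NH3 P1:NH3 P2:NH1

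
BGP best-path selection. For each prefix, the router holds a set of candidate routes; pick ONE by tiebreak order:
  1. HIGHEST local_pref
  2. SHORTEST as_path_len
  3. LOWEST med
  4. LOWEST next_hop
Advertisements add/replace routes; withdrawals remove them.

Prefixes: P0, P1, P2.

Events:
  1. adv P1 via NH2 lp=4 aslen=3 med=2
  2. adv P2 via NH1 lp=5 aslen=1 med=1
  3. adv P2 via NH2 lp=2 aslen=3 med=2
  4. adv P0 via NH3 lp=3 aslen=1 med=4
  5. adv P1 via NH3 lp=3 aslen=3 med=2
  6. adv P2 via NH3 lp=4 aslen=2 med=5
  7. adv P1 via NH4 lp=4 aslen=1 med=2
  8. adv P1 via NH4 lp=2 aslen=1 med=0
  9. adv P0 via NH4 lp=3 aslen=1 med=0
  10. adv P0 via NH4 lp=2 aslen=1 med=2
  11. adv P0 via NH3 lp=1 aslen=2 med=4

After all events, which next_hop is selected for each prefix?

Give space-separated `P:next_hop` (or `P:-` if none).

Answer: P0:NH4 P1:NH2 P2:NH1

Derivation:
Op 1: best P0=- P1=NH2 P2=-
Op 2: best P0=- P1=NH2 P2=NH1
Op 3: best P0=- P1=NH2 P2=NH1
Op 4: best P0=NH3 P1=NH2 P2=NH1
Op 5: best P0=NH3 P1=NH2 P2=NH1
Op 6: best P0=NH3 P1=NH2 P2=NH1
Op 7: best P0=NH3 P1=NH4 P2=NH1
Op 8: best P0=NH3 P1=NH2 P2=NH1
Op 9: best P0=NH4 P1=NH2 P2=NH1
Op 10: best P0=NH3 P1=NH2 P2=NH1
Op 11: best P0=NH4 P1=NH2 P2=NH1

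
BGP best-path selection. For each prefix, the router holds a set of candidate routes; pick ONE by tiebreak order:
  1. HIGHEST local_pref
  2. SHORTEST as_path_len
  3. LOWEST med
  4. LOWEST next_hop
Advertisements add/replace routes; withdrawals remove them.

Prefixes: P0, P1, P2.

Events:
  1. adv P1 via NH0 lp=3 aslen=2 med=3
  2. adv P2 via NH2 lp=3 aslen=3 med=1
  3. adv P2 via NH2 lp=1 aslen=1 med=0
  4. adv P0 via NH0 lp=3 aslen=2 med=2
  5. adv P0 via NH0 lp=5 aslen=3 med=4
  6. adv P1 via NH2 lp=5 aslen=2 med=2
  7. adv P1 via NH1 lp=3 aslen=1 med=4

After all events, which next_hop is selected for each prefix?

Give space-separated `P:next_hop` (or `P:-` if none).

Op 1: best P0=- P1=NH0 P2=-
Op 2: best P0=- P1=NH0 P2=NH2
Op 3: best P0=- P1=NH0 P2=NH2
Op 4: best P0=NH0 P1=NH0 P2=NH2
Op 5: best P0=NH0 P1=NH0 P2=NH2
Op 6: best P0=NH0 P1=NH2 P2=NH2
Op 7: best P0=NH0 P1=NH2 P2=NH2

Answer: P0:NH0 P1:NH2 P2:NH2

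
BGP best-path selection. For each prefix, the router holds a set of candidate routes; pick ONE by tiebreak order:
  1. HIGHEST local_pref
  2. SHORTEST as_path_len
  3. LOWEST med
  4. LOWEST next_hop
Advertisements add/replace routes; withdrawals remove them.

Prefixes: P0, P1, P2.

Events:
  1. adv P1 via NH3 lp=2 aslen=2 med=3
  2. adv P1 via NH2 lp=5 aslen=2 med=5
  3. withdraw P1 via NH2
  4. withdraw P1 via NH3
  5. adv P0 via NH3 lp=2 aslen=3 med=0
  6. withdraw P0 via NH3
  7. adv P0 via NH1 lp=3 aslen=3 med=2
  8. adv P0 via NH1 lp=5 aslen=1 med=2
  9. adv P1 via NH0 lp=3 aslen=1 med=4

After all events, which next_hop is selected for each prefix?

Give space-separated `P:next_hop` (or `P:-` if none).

Op 1: best P0=- P1=NH3 P2=-
Op 2: best P0=- P1=NH2 P2=-
Op 3: best P0=- P1=NH3 P2=-
Op 4: best P0=- P1=- P2=-
Op 5: best P0=NH3 P1=- P2=-
Op 6: best P0=- P1=- P2=-
Op 7: best P0=NH1 P1=- P2=-
Op 8: best P0=NH1 P1=- P2=-
Op 9: best P0=NH1 P1=NH0 P2=-

Answer: P0:NH1 P1:NH0 P2:-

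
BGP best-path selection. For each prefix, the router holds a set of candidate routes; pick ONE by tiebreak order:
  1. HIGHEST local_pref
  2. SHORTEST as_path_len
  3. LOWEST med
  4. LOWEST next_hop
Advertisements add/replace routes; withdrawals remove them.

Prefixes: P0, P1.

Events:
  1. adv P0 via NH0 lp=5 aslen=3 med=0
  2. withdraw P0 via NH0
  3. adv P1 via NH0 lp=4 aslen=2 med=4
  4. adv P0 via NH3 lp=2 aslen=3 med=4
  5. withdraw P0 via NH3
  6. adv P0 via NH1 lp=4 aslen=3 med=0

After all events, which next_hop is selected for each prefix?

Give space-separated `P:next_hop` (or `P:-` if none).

Answer: P0:NH1 P1:NH0

Derivation:
Op 1: best P0=NH0 P1=-
Op 2: best P0=- P1=-
Op 3: best P0=- P1=NH0
Op 4: best P0=NH3 P1=NH0
Op 5: best P0=- P1=NH0
Op 6: best P0=NH1 P1=NH0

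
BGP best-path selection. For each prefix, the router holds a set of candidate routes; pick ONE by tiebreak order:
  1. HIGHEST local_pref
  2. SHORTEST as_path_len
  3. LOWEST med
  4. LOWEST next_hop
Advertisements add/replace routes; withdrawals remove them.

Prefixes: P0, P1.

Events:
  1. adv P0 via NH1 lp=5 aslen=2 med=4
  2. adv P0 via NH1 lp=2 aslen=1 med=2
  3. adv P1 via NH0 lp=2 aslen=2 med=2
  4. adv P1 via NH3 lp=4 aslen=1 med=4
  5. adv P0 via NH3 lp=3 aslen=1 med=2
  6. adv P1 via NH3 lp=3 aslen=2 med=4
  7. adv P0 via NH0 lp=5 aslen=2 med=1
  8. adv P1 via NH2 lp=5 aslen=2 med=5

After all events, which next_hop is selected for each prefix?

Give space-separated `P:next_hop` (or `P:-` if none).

Op 1: best P0=NH1 P1=-
Op 2: best P0=NH1 P1=-
Op 3: best P0=NH1 P1=NH0
Op 4: best P0=NH1 P1=NH3
Op 5: best P0=NH3 P1=NH3
Op 6: best P0=NH3 P1=NH3
Op 7: best P0=NH0 P1=NH3
Op 8: best P0=NH0 P1=NH2

Answer: P0:NH0 P1:NH2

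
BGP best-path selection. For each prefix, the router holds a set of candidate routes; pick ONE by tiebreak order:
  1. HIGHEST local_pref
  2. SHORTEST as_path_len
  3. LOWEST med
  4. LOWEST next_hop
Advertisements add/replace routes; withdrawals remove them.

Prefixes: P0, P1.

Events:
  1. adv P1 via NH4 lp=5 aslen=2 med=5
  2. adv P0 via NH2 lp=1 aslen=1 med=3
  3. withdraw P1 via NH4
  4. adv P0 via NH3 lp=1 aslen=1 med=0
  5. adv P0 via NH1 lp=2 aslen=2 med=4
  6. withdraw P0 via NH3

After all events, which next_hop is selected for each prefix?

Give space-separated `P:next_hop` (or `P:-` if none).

Op 1: best P0=- P1=NH4
Op 2: best P0=NH2 P1=NH4
Op 3: best P0=NH2 P1=-
Op 4: best P0=NH3 P1=-
Op 5: best P0=NH1 P1=-
Op 6: best P0=NH1 P1=-

Answer: P0:NH1 P1:-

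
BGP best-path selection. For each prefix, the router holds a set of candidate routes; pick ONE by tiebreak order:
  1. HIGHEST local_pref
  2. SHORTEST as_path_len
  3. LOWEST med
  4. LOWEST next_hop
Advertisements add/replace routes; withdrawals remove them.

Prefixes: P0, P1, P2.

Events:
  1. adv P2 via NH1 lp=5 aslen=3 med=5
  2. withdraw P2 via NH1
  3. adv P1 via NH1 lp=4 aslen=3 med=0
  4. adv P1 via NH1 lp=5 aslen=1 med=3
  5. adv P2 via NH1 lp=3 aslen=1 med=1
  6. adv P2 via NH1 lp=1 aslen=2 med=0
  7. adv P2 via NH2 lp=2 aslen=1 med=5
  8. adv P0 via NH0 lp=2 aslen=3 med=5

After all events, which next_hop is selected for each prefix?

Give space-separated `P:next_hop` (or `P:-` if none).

Answer: P0:NH0 P1:NH1 P2:NH2

Derivation:
Op 1: best P0=- P1=- P2=NH1
Op 2: best P0=- P1=- P2=-
Op 3: best P0=- P1=NH1 P2=-
Op 4: best P0=- P1=NH1 P2=-
Op 5: best P0=- P1=NH1 P2=NH1
Op 6: best P0=- P1=NH1 P2=NH1
Op 7: best P0=- P1=NH1 P2=NH2
Op 8: best P0=NH0 P1=NH1 P2=NH2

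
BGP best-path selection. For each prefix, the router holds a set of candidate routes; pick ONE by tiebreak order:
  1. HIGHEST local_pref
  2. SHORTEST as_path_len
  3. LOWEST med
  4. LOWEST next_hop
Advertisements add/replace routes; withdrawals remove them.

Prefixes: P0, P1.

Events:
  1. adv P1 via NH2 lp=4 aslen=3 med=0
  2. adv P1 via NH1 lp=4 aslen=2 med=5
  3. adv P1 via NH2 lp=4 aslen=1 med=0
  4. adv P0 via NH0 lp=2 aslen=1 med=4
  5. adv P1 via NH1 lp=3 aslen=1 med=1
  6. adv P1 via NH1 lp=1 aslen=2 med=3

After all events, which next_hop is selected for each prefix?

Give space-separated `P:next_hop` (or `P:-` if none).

Op 1: best P0=- P1=NH2
Op 2: best P0=- P1=NH1
Op 3: best P0=- P1=NH2
Op 4: best P0=NH0 P1=NH2
Op 5: best P0=NH0 P1=NH2
Op 6: best P0=NH0 P1=NH2

Answer: P0:NH0 P1:NH2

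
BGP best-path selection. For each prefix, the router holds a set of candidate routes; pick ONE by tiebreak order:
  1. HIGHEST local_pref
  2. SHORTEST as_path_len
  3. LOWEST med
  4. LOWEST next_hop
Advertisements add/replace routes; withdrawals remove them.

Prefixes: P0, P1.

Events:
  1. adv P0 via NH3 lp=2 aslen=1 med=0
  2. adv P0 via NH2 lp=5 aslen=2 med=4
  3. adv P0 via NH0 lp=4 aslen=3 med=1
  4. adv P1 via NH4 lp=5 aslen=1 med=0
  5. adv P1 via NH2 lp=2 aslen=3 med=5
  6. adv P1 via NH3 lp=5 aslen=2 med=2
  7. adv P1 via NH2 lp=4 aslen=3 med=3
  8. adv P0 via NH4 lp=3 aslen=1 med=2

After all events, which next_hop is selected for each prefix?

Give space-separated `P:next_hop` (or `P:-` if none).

Op 1: best P0=NH3 P1=-
Op 2: best P0=NH2 P1=-
Op 3: best P0=NH2 P1=-
Op 4: best P0=NH2 P1=NH4
Op 5: best P0=NH2 P1=NH4
Op 6: best P0=NH2 P1=NH4
Op 7: best P0=NH2 P1=NH4
Op 8: best P0=NH2 P1=NH4

Answer: P0:NH2 P1:NH4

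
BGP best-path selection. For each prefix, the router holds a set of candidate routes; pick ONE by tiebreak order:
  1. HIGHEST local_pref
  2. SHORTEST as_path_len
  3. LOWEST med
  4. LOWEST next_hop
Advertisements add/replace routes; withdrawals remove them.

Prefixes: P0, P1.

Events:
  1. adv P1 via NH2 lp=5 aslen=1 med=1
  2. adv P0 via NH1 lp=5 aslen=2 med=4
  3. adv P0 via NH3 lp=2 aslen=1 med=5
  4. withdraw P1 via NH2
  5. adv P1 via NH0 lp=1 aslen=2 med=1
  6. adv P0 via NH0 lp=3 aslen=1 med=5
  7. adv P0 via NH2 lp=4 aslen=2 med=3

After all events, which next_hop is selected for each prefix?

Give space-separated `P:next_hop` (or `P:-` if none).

Op 1: best P0=- P1=NH2
Op 2: best P0=NH1 P1=NH2
Op 3: best P0=NH1 P1=NH2
Op 4: best P0=NH1 P1=-
Op 5: best P0=NH1 P1=NH0
Op 6: best P0=NH1 P1=NH0
Op 7: best P0=NH1 P1=NH0

Answer: P0:NH1 P1:NH0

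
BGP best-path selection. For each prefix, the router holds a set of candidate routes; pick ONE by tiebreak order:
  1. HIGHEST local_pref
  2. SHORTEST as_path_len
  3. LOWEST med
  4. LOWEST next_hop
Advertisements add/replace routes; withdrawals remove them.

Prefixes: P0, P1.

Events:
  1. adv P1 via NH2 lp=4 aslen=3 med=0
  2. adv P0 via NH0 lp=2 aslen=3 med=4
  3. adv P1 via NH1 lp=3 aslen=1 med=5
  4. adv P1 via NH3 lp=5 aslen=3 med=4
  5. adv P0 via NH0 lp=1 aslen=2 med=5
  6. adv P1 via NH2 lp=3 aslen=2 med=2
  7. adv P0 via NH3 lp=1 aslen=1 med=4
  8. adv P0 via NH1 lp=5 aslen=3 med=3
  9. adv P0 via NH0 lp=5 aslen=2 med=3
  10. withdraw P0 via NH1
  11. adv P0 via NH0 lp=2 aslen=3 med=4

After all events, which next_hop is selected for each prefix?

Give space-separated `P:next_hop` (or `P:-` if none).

Op 1: best P0=- P1=NH2
Op 2: best P0=NH0 P1=NH2
Op 3: best P0=NH0 P1=NH2
Op 4: best P0=NH0 P1=NH3
Op 5: best P0=NH0 P1=NH3
Op 6: best P0=NH0 P1=NH3
Op 7: best P0=NH3 P1=NH3
Op 8: best P0=NH1 P1=NH3
Op 9: best P0=NH0 P1=NH3
Op 10: best P0=NH0 P1=NH3
Op 11: best P0=NH0 P1=NH3

Answer: P0:NH0 P1:NH3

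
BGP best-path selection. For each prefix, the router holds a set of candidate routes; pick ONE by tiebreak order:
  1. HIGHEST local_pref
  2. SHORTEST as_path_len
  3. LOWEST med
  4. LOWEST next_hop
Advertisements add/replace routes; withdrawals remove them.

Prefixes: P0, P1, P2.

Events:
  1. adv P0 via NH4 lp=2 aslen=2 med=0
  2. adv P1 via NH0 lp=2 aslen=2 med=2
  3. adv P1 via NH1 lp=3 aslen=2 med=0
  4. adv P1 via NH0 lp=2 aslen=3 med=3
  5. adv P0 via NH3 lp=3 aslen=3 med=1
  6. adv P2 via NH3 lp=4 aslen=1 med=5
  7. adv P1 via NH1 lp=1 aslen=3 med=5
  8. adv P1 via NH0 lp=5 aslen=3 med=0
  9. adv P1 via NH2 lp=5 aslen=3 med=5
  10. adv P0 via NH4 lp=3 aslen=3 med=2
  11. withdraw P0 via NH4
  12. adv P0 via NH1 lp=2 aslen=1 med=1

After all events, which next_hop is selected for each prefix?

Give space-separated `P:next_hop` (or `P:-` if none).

Answer: P0:NH3 P1:NH0 P2:NH3

Derivation:
Op 1: best P0=NH4 P1=- P2=-
Op 2: best P0=NH4 P1=NH0 P2=-
Op 3: best P0=NH4 P1=NH1 P2=-
Op 4: best P0=NH4 P1=NH1 P2=-
Op 5: best P0=NH3 P1=NH1 P2=-
Op 6: best P0=NH3 P1=NH1 P2=NH3
Op 7: best P0=NH3 P1=NH0 P2=NH3
Op 8: best P0=NH3 P1=NH0 P2=NH3
Op 9: best P0=NH3 P1=NH0 P2=NH3
Op 10: best P0=NH3 P1=NH0 P2=NH3
Op 11: best P0=NH3 P1=NH0 P2=NH3
Op 12: best P0=NH3 P1=NH0 P2=NH3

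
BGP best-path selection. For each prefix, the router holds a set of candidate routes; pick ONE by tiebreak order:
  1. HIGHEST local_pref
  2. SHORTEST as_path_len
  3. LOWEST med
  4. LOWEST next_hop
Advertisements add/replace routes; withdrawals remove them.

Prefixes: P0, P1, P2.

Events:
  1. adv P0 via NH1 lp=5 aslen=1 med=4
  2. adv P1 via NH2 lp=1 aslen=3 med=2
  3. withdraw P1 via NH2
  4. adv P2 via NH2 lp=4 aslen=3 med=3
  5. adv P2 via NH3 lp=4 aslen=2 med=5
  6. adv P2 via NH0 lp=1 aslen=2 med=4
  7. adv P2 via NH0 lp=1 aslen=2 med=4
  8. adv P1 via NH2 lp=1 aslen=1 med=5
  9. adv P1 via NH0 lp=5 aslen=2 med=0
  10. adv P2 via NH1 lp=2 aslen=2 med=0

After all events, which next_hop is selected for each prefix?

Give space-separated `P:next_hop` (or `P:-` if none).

Op 1: best P0=NH1 P1=- P2=-
Op 2: best P0=NH1 P1=NH2 P2=-
Op 3: best P0=NH1 P1=- P2=-
Op 4: best P0=NH1 P1=- P2=NH2
Op 5: best P0=NH1 P1=- P2=NH3
Op 6: best P0=NH1 P1=- P2=NH3
Op 7: best P0=NH1 P1=- P2=NH3
Op 8: best P0=NH1 P1=NH2 P2=NH3
Op 9: best P0=NH1 P1=NH0 P2=NH3
Op 10: best P0=NH1 P1=NH0 P2=NH3

Answer: P0:NH1 P1:NH0 P2:NH3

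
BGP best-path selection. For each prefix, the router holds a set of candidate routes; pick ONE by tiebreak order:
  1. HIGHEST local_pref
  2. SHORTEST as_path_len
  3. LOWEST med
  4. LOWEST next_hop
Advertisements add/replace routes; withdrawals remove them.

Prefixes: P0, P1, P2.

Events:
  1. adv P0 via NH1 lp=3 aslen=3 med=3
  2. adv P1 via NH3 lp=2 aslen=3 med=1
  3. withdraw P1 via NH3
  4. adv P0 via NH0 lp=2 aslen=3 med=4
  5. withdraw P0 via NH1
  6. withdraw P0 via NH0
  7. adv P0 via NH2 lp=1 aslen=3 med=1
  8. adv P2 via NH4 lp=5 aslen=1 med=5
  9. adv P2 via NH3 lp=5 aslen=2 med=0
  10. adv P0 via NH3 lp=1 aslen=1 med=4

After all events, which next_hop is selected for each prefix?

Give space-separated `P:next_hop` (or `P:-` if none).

Answer: P0:NH3 P1:- P2:NH4

Derivation:
Op 1: best P0=NH1 P1=- P2=-
Op 2: best P0=NH1 P1=NH3 P2=-
Op 3: best P0=NH1 P1=- P2=-
Op 4: best P0=NH1 P1=- P2=-
Op 5: best P0=NH0 P1=- P2=-
Op 6: best P0=- P1=- P2=-
Op 7: best P0=NH2 P1=- P2=-
Op 8: best P0=NH2 P1=- P2=NH4
Op 9: best P0=NH2 P1=- P2=NH4
Op 10: best P0=NH3 P1=- P2=NH4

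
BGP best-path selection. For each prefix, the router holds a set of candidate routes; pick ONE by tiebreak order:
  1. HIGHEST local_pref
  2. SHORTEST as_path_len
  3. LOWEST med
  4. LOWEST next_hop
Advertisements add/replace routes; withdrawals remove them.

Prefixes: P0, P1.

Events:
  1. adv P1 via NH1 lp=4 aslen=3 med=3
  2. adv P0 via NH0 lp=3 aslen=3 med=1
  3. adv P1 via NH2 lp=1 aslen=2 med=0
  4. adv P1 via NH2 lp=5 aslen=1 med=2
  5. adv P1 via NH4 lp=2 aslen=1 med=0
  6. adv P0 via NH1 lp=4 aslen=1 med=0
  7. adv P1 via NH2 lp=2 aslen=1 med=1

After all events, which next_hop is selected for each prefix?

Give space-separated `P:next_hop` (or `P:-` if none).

Op 1: best P0=- P1=NH1
Op 2: best P0=NH0 P1=NH1
Op 3: best P0=NH0 P1=NH1
Op 4: best P0=NH0 P1=NH2
Op 5: best P0=NH0 P1=NH2
Op 6: best P0=NH1 P1=NH2
Op 7: best P0=NH1 P1=NH1

Answer: P0:NH1 P1:NH1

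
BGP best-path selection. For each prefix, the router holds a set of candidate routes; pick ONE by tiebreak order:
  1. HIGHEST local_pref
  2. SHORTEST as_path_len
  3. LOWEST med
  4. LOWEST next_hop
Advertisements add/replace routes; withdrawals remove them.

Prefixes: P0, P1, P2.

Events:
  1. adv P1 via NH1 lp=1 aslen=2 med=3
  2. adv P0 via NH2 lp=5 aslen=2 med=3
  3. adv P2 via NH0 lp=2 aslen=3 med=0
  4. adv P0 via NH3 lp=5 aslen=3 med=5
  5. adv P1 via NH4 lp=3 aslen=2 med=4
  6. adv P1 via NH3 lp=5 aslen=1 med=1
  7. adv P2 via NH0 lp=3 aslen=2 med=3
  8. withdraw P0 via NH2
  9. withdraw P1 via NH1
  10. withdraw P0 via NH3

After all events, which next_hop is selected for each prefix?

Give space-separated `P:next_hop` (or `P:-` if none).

Op 1: best P0=- P1=NH1 P2=-
Op 2: best P0=NH2 P1=NH1 P2=-
Op 3: best P0=NH2 P1=NH1 P2=NH0
Op 4: best P0=NH2 P1=NH1 P2=NH0
Op 5: best P0=NH2 P1=NH4 P2=NH0
Op 6: best P0=NH2 P1=NH3 P2=NH0
Op 7: best P0=NH2 P1=NH3 P2=NH0
Op 8: best P0=NH3 P1=NH3 P2=NH0
Op 9: best P0=NH3 P1=NH3 P2=NH0
Op 10: best P0=- P1=NH3 P2=NH0

Answer: P0:- P1:NH3 P2:NH0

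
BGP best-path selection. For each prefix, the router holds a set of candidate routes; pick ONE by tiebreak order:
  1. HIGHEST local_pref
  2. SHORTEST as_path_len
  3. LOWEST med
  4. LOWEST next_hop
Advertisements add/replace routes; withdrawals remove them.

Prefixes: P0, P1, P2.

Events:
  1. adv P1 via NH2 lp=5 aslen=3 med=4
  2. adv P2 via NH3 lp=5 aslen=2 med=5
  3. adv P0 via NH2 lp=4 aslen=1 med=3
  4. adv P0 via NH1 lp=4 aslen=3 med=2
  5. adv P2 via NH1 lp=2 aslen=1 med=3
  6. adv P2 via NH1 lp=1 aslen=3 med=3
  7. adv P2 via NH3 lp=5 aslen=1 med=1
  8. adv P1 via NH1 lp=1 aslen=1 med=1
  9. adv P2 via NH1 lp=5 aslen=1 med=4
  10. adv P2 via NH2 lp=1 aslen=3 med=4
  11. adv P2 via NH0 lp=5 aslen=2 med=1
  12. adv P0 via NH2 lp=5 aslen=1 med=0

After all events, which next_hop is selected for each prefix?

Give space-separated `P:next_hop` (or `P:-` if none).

Answer: P0:NH2 P1:NH2 P2:NH3

Derivation:
Op 1: best P0=- P1=NH2 P2=-
Op 2: best P0=- P1=NH2 P2=NH3
Op 3: best P0=NH2 P1=NH2 P2=NH3
Op 4: best P0=NH2 P1=NH2 P2=NH3
Op 5: best P0=NH2 P1=NH2 P2=NH3
Op 6: best P0=NH2 P1=NH2 P2=NH3
Op 7: best P0=NH2 P1=NH2 P2=NH3
Op 8: best P0=NH2 P1=NH2 P2=NH3
Op 9: best P0=NH2 P1=NH2 P2=NH3
Op 10: best P0=NH2 P1=NH2 P2=NH3
Op 11: best P0=NH2 P1=NH2 P2=NH3
Op 12: best P0=NH2 P1=NH2 P2=NH3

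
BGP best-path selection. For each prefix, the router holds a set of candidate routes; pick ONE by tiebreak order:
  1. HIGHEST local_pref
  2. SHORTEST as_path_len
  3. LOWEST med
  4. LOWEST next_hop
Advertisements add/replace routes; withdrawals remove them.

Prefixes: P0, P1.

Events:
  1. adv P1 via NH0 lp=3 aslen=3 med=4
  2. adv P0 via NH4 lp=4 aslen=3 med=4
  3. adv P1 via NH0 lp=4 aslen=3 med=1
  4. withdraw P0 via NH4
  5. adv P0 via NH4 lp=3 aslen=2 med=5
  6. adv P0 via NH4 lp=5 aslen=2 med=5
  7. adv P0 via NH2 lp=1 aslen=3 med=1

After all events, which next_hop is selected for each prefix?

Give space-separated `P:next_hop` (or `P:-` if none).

Answer: P0:NH4 P1:NH0

Derivation:
Op 1: best P0=- P1=NH0
Op 2: best P0=NH4 P1=NH0
Op 3: best P0=NH4 P1=NH0
Op 4: best P0=- P1=NH0
Op 5: best P0=NH4 P1=NH0
Op 6: best P0=NH4 P1=NH0
Op 7: best P0=NH4 P1=NH0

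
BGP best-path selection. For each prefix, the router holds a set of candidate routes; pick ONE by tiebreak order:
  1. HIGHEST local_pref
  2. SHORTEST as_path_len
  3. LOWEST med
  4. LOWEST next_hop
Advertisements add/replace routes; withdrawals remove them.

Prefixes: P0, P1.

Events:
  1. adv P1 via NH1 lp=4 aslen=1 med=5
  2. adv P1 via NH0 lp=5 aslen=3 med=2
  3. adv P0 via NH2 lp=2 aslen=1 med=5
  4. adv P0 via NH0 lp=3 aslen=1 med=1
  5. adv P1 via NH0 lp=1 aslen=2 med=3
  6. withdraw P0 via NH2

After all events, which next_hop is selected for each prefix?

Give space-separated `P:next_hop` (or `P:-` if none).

Answer: P0:NH0 P1:NH1

Derivation:
Op 1: best P0=- P1=NH1
Op 2: best P0=- P1=NH0
Op 3: best P0=NH2 P1=NH0
Op 4: best P0=NH0 P1=NH0
Op 5: best P0=NH0 P1=NH1
Op 6: best P0=NH0 P1=NH1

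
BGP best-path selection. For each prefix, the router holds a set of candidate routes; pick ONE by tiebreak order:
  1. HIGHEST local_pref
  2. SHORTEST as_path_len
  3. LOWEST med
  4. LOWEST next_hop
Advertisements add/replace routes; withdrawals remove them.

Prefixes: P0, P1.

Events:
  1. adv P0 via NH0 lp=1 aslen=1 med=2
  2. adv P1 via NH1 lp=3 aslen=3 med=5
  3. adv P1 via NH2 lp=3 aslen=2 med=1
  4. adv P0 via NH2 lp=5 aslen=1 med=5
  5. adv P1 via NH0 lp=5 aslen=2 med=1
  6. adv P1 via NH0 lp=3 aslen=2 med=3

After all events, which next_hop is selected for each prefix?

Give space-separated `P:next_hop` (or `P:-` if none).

Answer: P0:NH2 P1:NH2

Derivation:
Op 1: best P0=NH0 P1=-
Op 2: best P0=NH0 P1=NH1
Op 3: best P0=NH0 P1=NH2
Op 4: best P0=NH2 P1=NH2
Op 5: best P0=NH2 P1=NH0
Op 6: best P0=NH2 P1=NH2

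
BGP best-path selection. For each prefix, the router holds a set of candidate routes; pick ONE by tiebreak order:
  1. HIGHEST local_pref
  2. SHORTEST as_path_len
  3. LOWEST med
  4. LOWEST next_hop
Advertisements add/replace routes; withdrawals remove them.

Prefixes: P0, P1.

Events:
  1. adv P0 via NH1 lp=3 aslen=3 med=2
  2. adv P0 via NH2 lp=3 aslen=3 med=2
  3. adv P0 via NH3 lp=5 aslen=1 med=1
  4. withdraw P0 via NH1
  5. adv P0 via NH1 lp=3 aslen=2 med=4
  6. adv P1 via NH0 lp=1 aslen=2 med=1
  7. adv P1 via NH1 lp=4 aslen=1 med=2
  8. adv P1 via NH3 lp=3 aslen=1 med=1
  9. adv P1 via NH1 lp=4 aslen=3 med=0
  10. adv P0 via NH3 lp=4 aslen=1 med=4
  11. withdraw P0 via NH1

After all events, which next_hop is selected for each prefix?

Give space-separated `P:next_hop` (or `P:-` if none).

Answer: P0:NH3 P1:NH1

Derivation:
Op 1: best P0=NH1 P1=-
Op 2: best P0=NH1 P1=-
Op 3: best P0=NH3 P1=-
Op 4: best P0=NH3 P1=-
Op 5: best P0=NH3 P1=-
Op 6: best P0=NH3 P1=NH0
Op 7: best P0=NH3 P1=NH1
Op 8: best P0=NH3 P1=NH1
Op 9: best P0=NH3 P1=NH1
Op 10: best P0=NH3 P1=NH1
Op 11: best P0=NH3 P1=NH1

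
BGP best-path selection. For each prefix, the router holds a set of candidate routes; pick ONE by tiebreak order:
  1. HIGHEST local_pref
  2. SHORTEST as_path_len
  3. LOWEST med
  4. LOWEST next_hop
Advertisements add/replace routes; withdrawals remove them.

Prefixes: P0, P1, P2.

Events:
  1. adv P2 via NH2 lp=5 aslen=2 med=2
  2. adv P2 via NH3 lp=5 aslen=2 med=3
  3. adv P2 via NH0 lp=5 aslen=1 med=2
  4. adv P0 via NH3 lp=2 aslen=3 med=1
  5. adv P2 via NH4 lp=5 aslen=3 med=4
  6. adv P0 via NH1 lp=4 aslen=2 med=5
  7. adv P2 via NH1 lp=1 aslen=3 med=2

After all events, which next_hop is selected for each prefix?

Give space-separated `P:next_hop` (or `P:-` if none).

Op 1: best P0=- P1=- P2=NH2
Op 2: best P0=- P1=- P2=NH2
Op 3: best P0=- P1=- P2=NH0
Op 4: best P0=NH3 P1=- P2=NH0
Op 5: best P0=NH3 P1=- P2=NH0
Op 6: best P0=NH1 P1=- P2=NH0
Op 7: best P0=NH1 P1=- P2=NH0

Answer: P0:NH1 P1:- P2:NH0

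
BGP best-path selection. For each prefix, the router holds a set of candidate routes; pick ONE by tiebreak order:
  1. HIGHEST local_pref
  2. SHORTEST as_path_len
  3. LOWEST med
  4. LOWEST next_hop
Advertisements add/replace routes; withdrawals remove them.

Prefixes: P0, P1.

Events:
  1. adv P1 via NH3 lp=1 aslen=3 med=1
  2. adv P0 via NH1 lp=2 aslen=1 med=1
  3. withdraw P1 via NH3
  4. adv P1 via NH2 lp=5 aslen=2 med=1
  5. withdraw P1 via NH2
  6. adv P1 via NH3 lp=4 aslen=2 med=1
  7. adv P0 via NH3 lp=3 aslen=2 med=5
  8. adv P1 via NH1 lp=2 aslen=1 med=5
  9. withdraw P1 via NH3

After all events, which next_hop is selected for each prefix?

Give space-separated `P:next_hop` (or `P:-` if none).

Answer: P0:NH3 P1:NH1

Derivation:
Op 1: best P0=- P1=NH3
Op 2: best P0=NH1 P1=NH3
Op 3: best P0=NH1 P1=-
Op 4: best P0=NH1 P1=NH2
Op 5: best P0=NH1 P1=-
Op 6: best P0=NH1 P1=NH3
Op 7: best P0=NH3 P1=NH3
Op 8: best P0=NH3 P1=NH3
Op 9: best P0=NH3 P1=NH1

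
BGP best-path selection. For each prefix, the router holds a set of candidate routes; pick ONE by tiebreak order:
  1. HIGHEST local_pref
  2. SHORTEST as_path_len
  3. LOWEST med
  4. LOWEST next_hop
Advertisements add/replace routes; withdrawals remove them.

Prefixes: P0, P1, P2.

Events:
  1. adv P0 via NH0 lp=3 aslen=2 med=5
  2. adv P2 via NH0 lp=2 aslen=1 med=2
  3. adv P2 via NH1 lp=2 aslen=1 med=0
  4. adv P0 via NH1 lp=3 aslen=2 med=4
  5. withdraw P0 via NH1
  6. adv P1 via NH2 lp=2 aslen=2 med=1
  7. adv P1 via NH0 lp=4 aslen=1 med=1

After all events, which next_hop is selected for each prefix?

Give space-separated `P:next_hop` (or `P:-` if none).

Answer: P0:NH0 P1:NH0 P2:NH1

Derivation:
Op 1: best P0=NH0 P1=- P2=-
Op 2: best P0=NH0 P1=- P2=NH0
Op 3: best P0=NH0 P1=- P2=NH1
Op 4: best P0=NH1 P1=- P2=NH1
Op 5: best P0=NH0 P1=- P2=NH1
Op 6: best P0=NH0 P1=NH2 P2=NH1
Op 7: best P0=NH0 P1=NH0 P2=NH1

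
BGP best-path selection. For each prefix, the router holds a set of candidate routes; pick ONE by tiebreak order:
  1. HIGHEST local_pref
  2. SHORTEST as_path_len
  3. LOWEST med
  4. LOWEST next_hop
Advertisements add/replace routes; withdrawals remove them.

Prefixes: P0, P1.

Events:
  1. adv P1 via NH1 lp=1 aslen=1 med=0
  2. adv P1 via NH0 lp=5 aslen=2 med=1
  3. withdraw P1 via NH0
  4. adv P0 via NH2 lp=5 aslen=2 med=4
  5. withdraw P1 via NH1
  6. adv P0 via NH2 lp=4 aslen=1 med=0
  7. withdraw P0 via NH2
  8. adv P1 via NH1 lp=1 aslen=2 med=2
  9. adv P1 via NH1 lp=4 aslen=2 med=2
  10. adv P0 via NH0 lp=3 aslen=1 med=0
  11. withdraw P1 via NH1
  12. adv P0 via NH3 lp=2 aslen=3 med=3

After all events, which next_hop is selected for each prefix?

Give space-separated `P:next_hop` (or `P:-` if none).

Op 1: best P0=- P1=NH1
Op 2: best P0=- P1=NH0
Op 3: best P0=- P1=NH1
Op 4: best P0=NH2 P1=NH1
Op 5: best P0=NH2 P1=-
Op 6: best P0=NH2 P1=-
Op 7: best P0=- P1=-
Op 8: best P0=- P1=NH1
Op 9: best P0=- P1=NH1
Op 10: best P0=NH0 P1=NH1
Op 11: best P0=NH0 P1=-
Op 12: best P0=NH0 P1=-

Answer: P0:NH0 P1:-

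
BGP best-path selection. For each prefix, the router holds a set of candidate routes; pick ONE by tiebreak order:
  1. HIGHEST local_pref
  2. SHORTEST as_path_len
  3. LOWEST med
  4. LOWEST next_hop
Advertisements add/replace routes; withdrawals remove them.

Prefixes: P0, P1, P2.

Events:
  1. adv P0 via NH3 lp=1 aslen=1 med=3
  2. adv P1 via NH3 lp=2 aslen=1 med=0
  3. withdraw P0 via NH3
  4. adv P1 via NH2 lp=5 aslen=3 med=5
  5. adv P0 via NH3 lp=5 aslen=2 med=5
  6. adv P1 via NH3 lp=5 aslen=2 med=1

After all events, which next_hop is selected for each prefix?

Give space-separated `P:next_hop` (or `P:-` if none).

Op 1: best P0=NH3 P1=- P2=-
Op 2: best P0=NH3 P1=NH3 P2=-
Op 3: best P0=- P1=NH3 P2=-
Op 4: best P0=- P1=NH2 P2=-
Op 5: best P0=NH3 P1=NH2 P2=-
Op 6: best P0=NH3 P1=NH3 P2=-

Answer: P0:NH3 P1:NH3 P2:-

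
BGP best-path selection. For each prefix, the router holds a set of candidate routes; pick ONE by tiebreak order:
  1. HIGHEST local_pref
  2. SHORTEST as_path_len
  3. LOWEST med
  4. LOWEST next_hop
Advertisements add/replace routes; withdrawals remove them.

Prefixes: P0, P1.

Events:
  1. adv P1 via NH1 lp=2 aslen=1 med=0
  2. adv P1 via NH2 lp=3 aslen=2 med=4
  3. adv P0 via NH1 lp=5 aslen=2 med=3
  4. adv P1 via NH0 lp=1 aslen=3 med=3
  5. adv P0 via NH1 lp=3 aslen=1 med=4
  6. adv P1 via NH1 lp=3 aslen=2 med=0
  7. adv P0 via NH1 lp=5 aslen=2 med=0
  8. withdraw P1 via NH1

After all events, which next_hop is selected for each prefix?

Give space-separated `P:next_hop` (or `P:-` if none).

Answer: P0:NH1 P1:NH2

Derivation:
Op 1: best P0=- P1=NH1
Op 2: best P0=- P1=NH2
Op 3: best P0=NH1 P1=NH2
Op 4: best P0=NH1 P1=NH2
Op 5: best P0=NH1 P1=NH2
Op 6: best P0=NH1 P1=NH1
Op 7: best P0=NH1 P1=NH1
Op 8: best P0=NH1 P1=NH2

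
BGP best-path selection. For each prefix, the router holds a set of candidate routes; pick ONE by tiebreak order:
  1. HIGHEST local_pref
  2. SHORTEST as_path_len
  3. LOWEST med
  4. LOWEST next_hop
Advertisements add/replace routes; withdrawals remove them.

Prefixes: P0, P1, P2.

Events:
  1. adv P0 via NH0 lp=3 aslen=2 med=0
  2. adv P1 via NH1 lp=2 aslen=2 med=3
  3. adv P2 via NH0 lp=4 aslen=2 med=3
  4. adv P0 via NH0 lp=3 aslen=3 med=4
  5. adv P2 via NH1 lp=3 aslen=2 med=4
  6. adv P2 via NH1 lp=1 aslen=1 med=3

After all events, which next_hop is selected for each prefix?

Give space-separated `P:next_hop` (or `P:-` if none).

Answer: P0:NH0 P1:NH1 P2:NH0

Derivation:
Op 1: best P0=NH0 P1=- P2=-
Op 2: best P0=NH0 P1=NH1 P2=-
Op 3: best P0=NH0 P1=NH1 P2=NH0
Op 4: best P0=NH0 P1=NH1 P2=NH0
Op 5: best P0=NH0 P1=NH1 P2=NH0
Op 6: best P0=NH0 P1=NH1 P2=NH0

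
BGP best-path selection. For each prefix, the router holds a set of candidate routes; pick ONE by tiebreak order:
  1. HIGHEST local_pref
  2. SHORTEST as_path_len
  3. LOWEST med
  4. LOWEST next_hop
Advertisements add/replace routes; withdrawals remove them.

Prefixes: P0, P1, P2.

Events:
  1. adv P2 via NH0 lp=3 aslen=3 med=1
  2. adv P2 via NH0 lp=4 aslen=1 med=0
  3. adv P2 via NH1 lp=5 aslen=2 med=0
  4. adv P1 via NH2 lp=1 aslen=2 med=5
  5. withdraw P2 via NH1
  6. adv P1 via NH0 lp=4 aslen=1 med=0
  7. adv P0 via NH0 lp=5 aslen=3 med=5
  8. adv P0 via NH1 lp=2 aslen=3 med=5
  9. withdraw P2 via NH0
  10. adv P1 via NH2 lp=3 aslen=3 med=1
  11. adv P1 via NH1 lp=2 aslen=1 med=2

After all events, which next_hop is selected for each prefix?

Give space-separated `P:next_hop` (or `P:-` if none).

Answer: P0:NH0 P1:NH0 P2:-

Derivation:
Op 1: best P0=- P1=- P2=NH0
Op 2: best P0=- P1=- P2=NH0
Op 3: best P0=- P1=- P2=NH1
Op 4: best P0=- P1=NH2 P2=NH1
Op 5: best P0=- P1=NH2 P2=NH0
Op 6: best P0=- P1=NH0 P2=NH0
Op 7: best P0=NH0 P1=NH0 P2=NH0
Op 8: best P0=NH0 P1=NH0 P2=NH0
Op 9: best P0=NH0 P1=NH0 P2=-
Op 10: best P0=NH0 P1=NH0 P2=-
Op 11: best P0=NH0 P1=NH0 P2=-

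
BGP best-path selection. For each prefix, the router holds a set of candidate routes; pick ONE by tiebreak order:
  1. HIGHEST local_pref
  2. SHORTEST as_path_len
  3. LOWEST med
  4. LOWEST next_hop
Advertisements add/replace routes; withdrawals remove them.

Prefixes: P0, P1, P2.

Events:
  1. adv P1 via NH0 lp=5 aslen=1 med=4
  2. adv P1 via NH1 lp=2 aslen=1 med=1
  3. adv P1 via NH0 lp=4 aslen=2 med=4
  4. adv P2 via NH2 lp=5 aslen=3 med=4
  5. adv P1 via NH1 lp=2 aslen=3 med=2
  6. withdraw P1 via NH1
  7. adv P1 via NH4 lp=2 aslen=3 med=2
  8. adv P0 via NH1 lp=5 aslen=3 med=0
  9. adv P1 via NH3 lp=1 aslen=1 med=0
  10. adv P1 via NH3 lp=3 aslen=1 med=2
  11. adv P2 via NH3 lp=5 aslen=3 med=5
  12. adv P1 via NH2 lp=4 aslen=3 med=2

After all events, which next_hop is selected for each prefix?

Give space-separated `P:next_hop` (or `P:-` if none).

Answer: P0:NH1 P1:NH0 P2:NH2

Derivation:
Op 1: best P0=- P1=NH0 P2=-
Op 2: best P0=- P1=NH0 P2=-
Op 3: best P0=- P1=NH0 P2=-
Op 4: best P0=- P1=NH0 P2=NH2
Op 5: best P0=- P1=NH0 P2=NH2
Op 6: best P0=- P1=NH0 P2=NH2
Op 7: best P0=- P1=NH0 P2=NH2
Op 8: best P0=NH1 P1=NH0 P2=NH2
Op 9: best P0=NH1 P1=NH0 P2=NH2
Op 10: best P0=NH1 P1=NH0 P2=NH2
Op 11: best P0=NH1 P1=NH0 P2=NH2
Op 12: best P0=NH1 P1=NH0 P2=NH2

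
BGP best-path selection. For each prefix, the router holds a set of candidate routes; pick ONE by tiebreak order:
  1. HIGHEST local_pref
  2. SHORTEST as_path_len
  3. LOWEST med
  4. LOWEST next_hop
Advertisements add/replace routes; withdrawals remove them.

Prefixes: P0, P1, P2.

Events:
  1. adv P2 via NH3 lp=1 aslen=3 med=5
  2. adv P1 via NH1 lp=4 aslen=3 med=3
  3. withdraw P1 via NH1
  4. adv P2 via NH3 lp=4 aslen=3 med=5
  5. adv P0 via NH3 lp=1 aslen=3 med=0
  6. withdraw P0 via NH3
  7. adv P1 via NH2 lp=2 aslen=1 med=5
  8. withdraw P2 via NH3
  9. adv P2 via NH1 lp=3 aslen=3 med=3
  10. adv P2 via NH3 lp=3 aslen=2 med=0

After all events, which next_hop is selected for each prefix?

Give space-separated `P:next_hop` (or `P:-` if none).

Op 1: best P0=- P1=- P2=NH3
Op 2: best P0=- P1=NH1 P2=NH3
Op 3: best P0=- P1=- P2=NH3
Op 4: best P0=- P1=- P2=NH3
Op 5: best P0=NH3 P1=- P2=NH3
Op 6: best P0=- P1=- P2=NH3
Op 7: best P0=- P1=NH2 P2=NH3
Op 8: best P0=- P1=NH2 P2=-
Op 9: best P0=- P1=NH2 P2=NH1
Op 10: best P0=- P1=NH2 P2=NH3

Answer: P0:- P1:NH2 P2:NH3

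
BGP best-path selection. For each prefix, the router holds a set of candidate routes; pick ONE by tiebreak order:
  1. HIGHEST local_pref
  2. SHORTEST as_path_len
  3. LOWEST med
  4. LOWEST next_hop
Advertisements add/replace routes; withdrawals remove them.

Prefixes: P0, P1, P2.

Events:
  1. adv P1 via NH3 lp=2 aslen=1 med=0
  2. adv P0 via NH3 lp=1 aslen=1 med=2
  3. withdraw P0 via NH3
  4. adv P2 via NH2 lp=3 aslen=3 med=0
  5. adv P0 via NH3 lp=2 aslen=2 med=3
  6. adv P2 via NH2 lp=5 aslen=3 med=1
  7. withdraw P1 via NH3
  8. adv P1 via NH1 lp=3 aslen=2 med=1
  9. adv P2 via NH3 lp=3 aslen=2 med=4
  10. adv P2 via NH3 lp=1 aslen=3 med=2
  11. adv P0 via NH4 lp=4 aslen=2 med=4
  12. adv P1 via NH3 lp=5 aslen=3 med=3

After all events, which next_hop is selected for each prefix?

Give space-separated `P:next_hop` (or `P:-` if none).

Op 1: best P0=- P1=NH3 P2=-
Op 2: best P0=NH3 P1=NH3 P2=-
Op 3: best P0=- P1=NH3 P2=-
Op 4: best P0=- P1=NH3 P2=NH2
Op 5: best P0=NH3 P1=NH3 P2=NH2
Op 6: best P0=NH3 P1=NH3 P2=NH2
Op 7: best P0=NH3 P1=- P2=NH2
Op 8: best P0=NH3 P1=NH1 P2=NH2
Op 9: best P0=NH3 P1=NH1 P2=NH2
Op 10: best P0=NH3 P1=NH1 P2=NH2
Op 11: best P0=NH4 P1=NH1 P2=NH2
Op 12: best P0=NH4 P1=NH3 P2=NH2

Answer: P0:NH4 P1:NH3 P2:NH2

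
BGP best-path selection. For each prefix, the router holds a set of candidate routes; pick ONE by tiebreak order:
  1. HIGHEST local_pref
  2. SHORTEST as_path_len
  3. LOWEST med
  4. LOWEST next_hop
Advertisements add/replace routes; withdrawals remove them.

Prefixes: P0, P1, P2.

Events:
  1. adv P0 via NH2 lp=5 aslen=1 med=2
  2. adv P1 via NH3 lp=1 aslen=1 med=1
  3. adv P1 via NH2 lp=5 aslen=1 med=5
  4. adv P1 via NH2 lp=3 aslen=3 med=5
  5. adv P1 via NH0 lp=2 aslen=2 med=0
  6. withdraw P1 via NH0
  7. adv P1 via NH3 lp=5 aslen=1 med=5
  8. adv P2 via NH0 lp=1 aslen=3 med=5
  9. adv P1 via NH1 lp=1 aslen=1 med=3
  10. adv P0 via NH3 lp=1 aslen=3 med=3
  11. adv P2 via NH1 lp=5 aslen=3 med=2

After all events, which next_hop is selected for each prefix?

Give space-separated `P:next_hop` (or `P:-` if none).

Answer: P0:NH2 P1:NH3 P2:NH1

Derivation:
Op 1: best P0=NH2 P1=- P2=-
Op 2: best P0=NH2 P1=NH3 P2=-
Op 3: best P0=NH2 P1=NH2 P2=-
Op 4: best P0=NH2 P1=NH2 P2=-
Op 5: best P0=NH2 P1=NH2 P2=-
Op 6: best P0=NH2 P1=NH2 P2=-
Op 7: best P0=NH2 P1=NH3 P2=-
Op 8: best P0=NH2 P1=NH3 P2=NH0
Op 9: best P0=NH2 P1=NH3 P2=NH0
Op 10: best P0=NH2 P1=NH3 P2=NH0
Op 11: best P0=NH2 P1=NH3 P2=NH1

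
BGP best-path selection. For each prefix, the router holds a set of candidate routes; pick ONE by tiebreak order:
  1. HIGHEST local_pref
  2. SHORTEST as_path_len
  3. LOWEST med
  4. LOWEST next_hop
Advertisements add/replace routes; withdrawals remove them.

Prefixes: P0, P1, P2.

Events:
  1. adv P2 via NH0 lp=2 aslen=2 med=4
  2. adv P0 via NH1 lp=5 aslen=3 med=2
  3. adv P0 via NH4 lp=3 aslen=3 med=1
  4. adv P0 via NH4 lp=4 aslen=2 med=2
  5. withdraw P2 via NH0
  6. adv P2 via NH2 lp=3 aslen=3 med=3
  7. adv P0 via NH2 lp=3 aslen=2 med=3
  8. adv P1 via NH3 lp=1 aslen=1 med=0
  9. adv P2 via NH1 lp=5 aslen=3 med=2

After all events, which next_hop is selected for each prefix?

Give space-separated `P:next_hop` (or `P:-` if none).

Op 1: best P0=- P1=- P2=NH0
Op 2: best P0=NH1 P1=- P2=NH0
Op 3: best P0=NH1 P1=- P2=NH0
Op 4: best P0=NH1 P1=- P2=NH0
Op 5: best P0=NH1 P1=- P2=-
Op 6: best P0=NH1 P1=- P2=NH2
Op 7: best P0=NH1 P1=- P2=NH2
Op 8: best P0=NH1 P1=NH3 P2=NH2
Op 9: best P0=NH1 P1=NH3 P2=NH1

Answer: P0:NH1 P1:NH3 P2:NH1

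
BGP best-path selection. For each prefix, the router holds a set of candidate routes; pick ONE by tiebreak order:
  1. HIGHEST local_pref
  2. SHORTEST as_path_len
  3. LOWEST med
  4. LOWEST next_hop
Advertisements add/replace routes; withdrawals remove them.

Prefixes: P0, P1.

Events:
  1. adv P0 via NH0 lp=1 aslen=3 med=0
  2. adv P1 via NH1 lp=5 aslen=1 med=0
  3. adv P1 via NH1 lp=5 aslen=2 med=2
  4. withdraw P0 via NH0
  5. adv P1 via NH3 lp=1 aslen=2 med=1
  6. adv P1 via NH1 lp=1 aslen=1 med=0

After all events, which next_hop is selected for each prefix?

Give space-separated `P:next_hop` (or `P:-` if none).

Answer: P0:- P1:NH1

Derivation:
Op 1: best P0=NH0 P1=-
Op 2: best P0=NH0 P1=NH1
Op 3: best P0=NH0 P1=NH1
Op 4: best P0=- P1=NH1
Op 5: best P0=- P1=NH1
Op 6: best P0=- P1=NH1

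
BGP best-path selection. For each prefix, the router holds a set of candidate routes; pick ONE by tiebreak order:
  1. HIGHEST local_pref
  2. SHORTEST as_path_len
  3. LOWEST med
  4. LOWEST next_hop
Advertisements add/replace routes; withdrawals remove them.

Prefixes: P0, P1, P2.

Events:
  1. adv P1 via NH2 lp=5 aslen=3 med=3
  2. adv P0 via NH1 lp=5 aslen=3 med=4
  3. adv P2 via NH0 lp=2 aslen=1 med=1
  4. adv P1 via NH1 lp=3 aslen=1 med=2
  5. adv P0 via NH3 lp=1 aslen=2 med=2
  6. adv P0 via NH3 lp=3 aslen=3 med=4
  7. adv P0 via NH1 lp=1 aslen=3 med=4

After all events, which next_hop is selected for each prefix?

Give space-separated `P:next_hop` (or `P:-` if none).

Answer: P0:NH3 P1:NH2 P2:NH0

Derivation:
Op 1: best P0=- P1=NH2 P2=-
Op 2: best P0=NH1 P1=NH2 P2=-
Op 3: best P0=NH1 P1=NH2 P2=NH0
Op 4: best P0=NH1 P1=NH2 P2=NH0
Op 5: best P0=NH1 P1=NH2 P2=NH0
Op 6: best P0=NH1 P1=NH2 P2=NH0
Op 7: best P0=NH3 P1=NH2 P2=NH0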